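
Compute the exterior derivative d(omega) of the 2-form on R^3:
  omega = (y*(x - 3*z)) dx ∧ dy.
d(omega) = (-3*y) dx ∧ dy ∧ dz

For a 2-form omega = sum_{i<j} g_{ij} dx_i ∧ dx_j, the exterior derivative is
  d(omega) = sum_{i<j} d(g_{ij}) ∧ dx_i ∧ dx_j = sum_{i<j, k} (∂g_{ij}/∂x_k) dx_k ∧ dx_i ∧ dx_j.
Expand each term, using dx_k ∧ dx_i ∧ dx_j = sgn(permutation) dx_{(a)} ∧ dx_{(b)} ∧ dx_{(c)} with (a < b < c) sorted:
  d(y*(x - 3*z)) includes (∂/∂z)(y*(x - 3*z)) dz = (-3*y) dz, which multiplied by dx ∧ dy gives (-3*y) dx ∧ dy ∧ dz
Collecting like 3-forms: d(omega) = (-3*y) dx ∧ dy ∧ dz.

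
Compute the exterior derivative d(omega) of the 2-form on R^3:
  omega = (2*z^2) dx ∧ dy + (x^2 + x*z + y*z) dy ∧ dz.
d(omega) = (2*x + 5*z) dx ∧ dy ∧ dz

For a 2-form omega = sum_{i<j} g_{ij} dx_i ∧ dx_j, the exterior derivative is
  d(omega) = sum_{i<j} d(g_{ij}) ∧ dx_i ∧ dx_j = sum_{i<j, k} (∂g_{ij}/∂x_k) dx_k ∧ dx_i ∧ dx_j.
Expand each term, using dx_k ∧ dx_i ∧ dx_j = sgn(permutation) dx_{(a)} ∧ dx_{(b)} ∧ dx_{(c)} with (a < b < c) sorted:
  d(2*z^2) includes (∂/∂z)(2*z^2) dz = (4*z) dz, which multiplied by dx ∧ dy gives (4*z) dx ∧ dy ∧ dz
  d(x^2 + x*z + y*z) includes (∂/∂x)(x^2 + x*z + y*z) dx = (2*x + z) dx, which multiplied by dy ∧ dz gives (2*x + z) dx ∧ dy ∧ dz
Collecting like 3-forms: d(omega) = (2*x + 5*z) dx ∧ dy ∧ dz.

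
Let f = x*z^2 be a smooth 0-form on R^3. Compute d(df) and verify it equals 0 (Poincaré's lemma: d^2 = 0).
d(df) = 0

Step 1: df = sum_i (∂f/∂x_i) dx_i = (z^2) dx + (0) dy + (2*x*z) dz.
Step 2: Apply d again. Using the 1-form formula, the coefficient of dx ∧ dy in d(df) is ∂^2 f/∂x ∂y - ∂^2 f/∂y ∂x = (0) - (0) = 0 (equality of mixed partials for smooth f).
Similarly for dx ∧ dz and dy ∧ dz — all coefficients vanish. So d(df) = 0.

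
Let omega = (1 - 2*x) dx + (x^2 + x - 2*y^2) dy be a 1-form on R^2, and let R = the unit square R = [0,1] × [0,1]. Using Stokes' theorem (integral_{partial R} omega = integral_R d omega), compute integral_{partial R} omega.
integral_(partial R) omega = 2

Stokes: integral_partial_R omega = integral_R d omega with d omega = (∂Q/∂x - ∂P/∂y) dx ∧ dy.
  ∂Q/∂x = 2*x + 1
  ∂P/∂y = 0
  integrand = ∂Q/∂x - ∂P/∂y = 2*x + 1.
Integrating over R: integral_0^1 integral_0^1 (2*x + 1) dx dy = 2.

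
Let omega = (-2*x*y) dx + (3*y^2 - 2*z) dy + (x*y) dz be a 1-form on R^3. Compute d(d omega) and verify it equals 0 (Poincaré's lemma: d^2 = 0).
d(d omega) = 0

Step 1: d omega = sum_{i<j} (∂f_j/∂x_i - ∂f_i/∂x_j) dx_i ∧ dx_j:
  coeff of dx ∧ dy: 2*x
  coeff of dx ∧ dz: y
  coeff of dy ∧ dz: x + 2
Step 2: Apply d again to each 2-form coefficient. The only possible 3-form in R^3 is dx ∧ dy ∧ dz, with coefficient
  ∂(coeff of dy∧dz)/∂x - ∂(coeff of dx∧dz)/∂y + ∂(coeff of dx∧dy)/∂z
  = ∂/∂x (x + 2) - ∂/∂y (y) + ∂/∂z (2*x).
Each of these terms simplifies to sums of mixed partials that cancel in pairs. The result is 0 (by equality of mixed partials for smooth functions — Schwarz / Clairaut).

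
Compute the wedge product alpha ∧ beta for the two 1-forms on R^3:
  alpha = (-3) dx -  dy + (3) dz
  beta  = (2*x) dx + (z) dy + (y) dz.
alpha ∧ beta = (2*x - 3*z) dx ∧ dy + (-6*x - 3*y) dx ∧ dz + (-y - 3*z) dy ∧ dz

Distribute the wedge, using dx_i ∧ dx_j = -dx_j ∧ dx_i and dx_i ∧ dx_i = 0. For each pair (i, j) with i < j, the coefficient of dx_i ∧ dx_j in alpha ∧ beta is (alpha_i * beta_j - alpha_j * beta_i). Collecting: alpha ∧ beta = (2*x - 3*z) dx ∧ dy + (-6*x - 3*y) dx ∧ dz + (-y - 3*z) dy ∧ dz.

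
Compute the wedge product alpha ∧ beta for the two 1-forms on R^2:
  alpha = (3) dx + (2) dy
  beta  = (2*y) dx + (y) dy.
alpha ∧ beta = (-y) dx ∧ dy

Distribute the wedge, using dx_i ∧ dx_j = -dx_j ∧ dx_i and dx_i ∧ dx_i = 0. For each pair (i, j) with i < j, the coefficient of dx_i ∧ dx_j in alpha ∧ beta is (alpha_i * beta_j - alpha_j * beta_i). Collecting: alpha ∧ beta = (-y) dx ∧ dy.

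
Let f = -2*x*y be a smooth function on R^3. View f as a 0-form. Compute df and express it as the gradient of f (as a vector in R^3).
df = (-2*y) dx + (-2*x) dy + (0) dz; grad f = (-2*y, -2*x, 0)

For a 0-form f, d f = (∂f/∂x) dx + (∂f/∂y) dy + (∂f/∂z) dz. The components of the vector representation are exactly the entries of grad f in Cartesian coordinates:
  ∂f/∂x = -2*y
  ∂f/∂y = -2*x
  ∂f/∂z = 0.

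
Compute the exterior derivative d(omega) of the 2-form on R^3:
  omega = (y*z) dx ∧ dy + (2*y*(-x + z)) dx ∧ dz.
d(omega) = (2*x + y - 2*z) dx ∧ dy ∧ dz

For a 2-form omega = sum_{i<j} g_{ij} dx_i ∧ dx_j, the exterior derivative is
  d(omega) = sum_{i<j} d(g_{ij}) ∧ dx_i ∧ dx_j = sum_{i<j, k} (∂g_{ij}/∂x_k) dx_k ∧ dx_i ∧ dx_j.
Expand each term, using dx_k ∧ dx_i ∧ dx_j = sgn(permutation) dx_{(a)} ∧ dx_{(b)} ∧ dx_{(c)} with (a < b < c) sorted:
  d(y*z) includes (∂/∂z)(y*z) dz = (y) dz, which multiplied by dx ∧ dy gives (y) dx ∧ dy ∧ dz
  d(2*y*(-x + z)) includes (∂/∂y)(2*y*(-x + z)) dy = (-2*x + 2*z) dy, which multiplied by dx ∧ dz gives (2*x - 2*z) dx ∧ dy ∧ dz
Collecting like 3-forms: d(omega) = (2*x + y - 2*z) dx ∧ dy ∧ dz.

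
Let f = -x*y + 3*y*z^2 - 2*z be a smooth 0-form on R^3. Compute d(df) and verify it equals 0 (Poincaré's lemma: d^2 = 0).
d(df) = 0

Step 1: df = sum_i (∂f/∂x_i) dx_i = (-y) dx + (-x + 3*z^2) dy + (6*y*z - 2) dz.
Step 2: Apply d again. Using the 1-form formula, the coefficient of dx ∧ dy in d(df) is ∂^2 f/∂x ∂y - ∂^2 f/∂y ∂x = (-1) - (-1) = 0 (equality of mixed partials for smooth f).
Similarly for dx ∧ dz and dy ∧ dz — all coefficients vanish. So d(df) = 0.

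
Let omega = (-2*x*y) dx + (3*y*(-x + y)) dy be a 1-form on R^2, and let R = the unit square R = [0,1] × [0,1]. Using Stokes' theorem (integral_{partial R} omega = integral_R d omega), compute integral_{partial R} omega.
integral_(partial R) omega = -1/2

Stokes: integral_partial_R omega = integral_R d omega with d omega = (∂Q/∂x - ∂P/∂y) dx ∧ dy.
  ∂Q/∂x = -3*y
  ∂P/∂y = -2*x
  integrand = ∂Q/∂x - ∂P/∂y = 2*x - 3*y.
Integrating over R: integral_0^1 integral_0^1 (2*x - 3*y) dx dy = -1/2.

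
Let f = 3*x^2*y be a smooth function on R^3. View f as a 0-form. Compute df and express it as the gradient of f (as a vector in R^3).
df = (6*x*y) dx + (3*x^2) dy + (0) dz; grad f = (6*x*y, 3*x^2, 0)

For a 0-form f, d f = (∂f/∂x) dx + (∂f/∂y) dy + (∂f/∂z) dz. The components of the vector representation are exactly the entries of grad f in Cartesian coordinates:
  ∂f/∂x = 6*x*y
  ∂f/∂y = 3*x^2
  ∂f/∂z = 0.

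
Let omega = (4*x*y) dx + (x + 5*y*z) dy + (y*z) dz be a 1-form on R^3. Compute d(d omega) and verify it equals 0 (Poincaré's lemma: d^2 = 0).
d(d omega) = 0

Step 1: d omega = sum_{i<j} (∂f_j/∂x_i - ∂f_i/∂x_j) dx_i ∧ dx_j:
  coeff of dx ∧ dy: 1 - 4*x
  coeff of dx ∧ dz: 0
  coeff of dy ∧ dz: -5*y + z
Step 2: Apply d again to each 2-form coefficient. The only possible 3-form in R^3 is dx ∧ dy ∧ dz, with coefficient
  ∂(coeff of dy∧dz)/∂x - ∂(coeff of dx∧dz)/∂y + ∂(coeff of dx∧dy)/∂z
  = ∂/∂x (-5*y + z) - ∂/∂y (0) + ∂/∂z (1 - 4*x).
Each of these terms simplifies to sums of mixed partials that cancel in pairs. The result is 0 (by equality of mixed partials for smooth functions — Schwarz / Clairaut).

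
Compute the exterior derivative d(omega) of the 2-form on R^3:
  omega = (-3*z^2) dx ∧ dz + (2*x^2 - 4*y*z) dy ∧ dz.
d(omega) = (4*x) dx ∧ dy ∧ dz

For a 2-form omega = sum_{i<j} g_{ij} dx_i ∧ dx_j, the exterior derivative is
  d(omega) = sum_{i<j} d(g_{ij}) ∧ dx_i ∧ dx_j = sum_{i<j, k} (∂g_{ij}/∂x_k) dx_k ∧ dx_i ∧ dx_j.
Expand each term, using dx_k ∧ dx_i ∧ dx_j = sgn(permutation) dx_{(a)} ∧ dx_{(b)} ∧ dx_{(c)} with (a < b < c) sorted:
  d(2*x^2 - 4*y*z) includes (∂/∂x)(2*x^2 - 4*y*z) dx = (4*x) dx, which multiplied by dy ∧ dz gives (4*x) dx ∧ dy ∧ dz
Collecting like 3-forms: d(omega) = (4*x) dx ∧ dy ∧ dz.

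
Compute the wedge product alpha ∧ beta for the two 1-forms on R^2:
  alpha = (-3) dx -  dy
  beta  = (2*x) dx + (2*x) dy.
alpha ∧ beta = (-4*x) dx ∧ dy

Distribute the wedge, using dx_i ∧ dx_j = -dx_j ∧ dx_i and dx_i ∧ dx_i = 0. For each pair (i, j) with i < j, the coefficient of dx_i ∧ dx_j in alpha ∧ beta is (alpha_i * beta_j - alpha_j * beta_i). Collecting: alpha ∧ beta = (-4*x) dx ∧ dy.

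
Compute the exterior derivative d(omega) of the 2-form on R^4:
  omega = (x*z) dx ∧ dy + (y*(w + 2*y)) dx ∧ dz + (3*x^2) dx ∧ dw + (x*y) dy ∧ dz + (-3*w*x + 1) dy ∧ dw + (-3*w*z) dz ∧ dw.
d(omega) = (-w + x - 3*y) dx ∧ dy ∧ dz + (y) dx ∧ dz ∧ dw + (-3*w) dx ∧ dy ∧ dw

For a 2-form omega = sum_{i<j} g_{ij} dx_i ∧ dx_j, the exterior derivative is
  d(omega) = sum_{i<j} d(g_{ij}) ∧ dx_i ∧ dx_j = sum_{i<j, k} (∂g_{ij}/∂x_k) dx_k ∧ dx_i ∧ dx_j.
Expand each term, using dx_k ∧ dx_i ∧ dx_j = sgn(permutation) dx_{(a)} ∧ dx_{(b)} ∧ dx_{(c)} with (a < b < c) sorted:
  d(x*z) includes (∂/∂z)(x*z) dz = (x) dz, which multiplied by dx ∧ dy gives (x) dx ∧ dy ∧ dz
  d(y*(w + 2*y)) includes (∂/∂y)(y*(w + 2*y)) dy = (w + 4*y) dy, which multiplied by dx ∧ dz gives (-w - 4*y) dx ∧ dy ∧ dz
  d(y*(w + 2*y)) includes (∂/∂w)(y*(w + 2*y)) dw = (y) dw, which multiplied by dx ∧ dz gives (y) dx ∧ dz ∧ dw
  d(x*y) includes (∂/∂x)(x*y) dx = (y) dx, which multiplied by dy ∧ dz gives (y) dx ∧ dy ∧ dz
  d(-3*w*x + 1) includes (∂/∂x)(-3*w*x + 1) dx = (-3*w) dx, which multiplied by dy ∧ dw gives (-3*w) dx ∧ dy ∧ dw
Collecting like 3-forms: d(omega) = (-w + x - 3*y) dx ∧ dy ∧ dz + (y) dx ∧ dz ∧ dw + (-3*w) dx ∧ dy ∧ dw.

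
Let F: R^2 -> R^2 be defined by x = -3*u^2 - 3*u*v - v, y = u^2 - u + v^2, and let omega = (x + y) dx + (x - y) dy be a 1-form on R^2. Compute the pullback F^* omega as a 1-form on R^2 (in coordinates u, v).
F^* omega = (4*u^3 + 18*u^2*v + 12*u^2 + u*v^2 + 10*u*v - u - 3*v^3 + 4*v^2 + v) du + (6*u^3 + u^2*v + 5*u^2 - 9*u*v^2 + 8*u*v + u - 2*v^3 - 3*v^2 + v) dv

Using F^*(f dg) = (f ∘ F) d(g ∘ F), substitute each coordinate x_i by F_i(u, v) in f_i, and replace dx_i by d F_i = (∂F_i/∂u) du + (∂F_i/∂v) dv.
  For the x component: f_1(F) = -2*u^2 - 3*u*v - u + v^2 - v; d F_1 = (-6*u - 3*v) du + (-3*u - 1) dv
  For the y component: f_2(F) = -4*u^2 - 3*u*v + u - v^2 - v; d F_2 = (2*u - 1) du + (2*v) dv
Combining and collecting du, dv coefficients:
  coeff of du: 4*u^3 + 18*u^2*v + 12*u^2 + u*v^2 + 10*u*v - u - 3*v^3 + 4*v^2 + v
  coeff of dv: 6*u^3 + u^2*v + 5*u^2 - 9*u*v^2 + 8*u*v + u - 2*v^3 - 3*v^2 + v
F^* omega = (4*u^3 + 18*u^2*v + 12*u^2 + u*v^2 + 10*u*v - u - 3*v^3 + 4*v^2 + v) du + (6*u^3 + u^2*v + 5*u^2 - 9*u*v^2 + 8*u*v + u - 2*v^3 - 3*v^2 + v) dv.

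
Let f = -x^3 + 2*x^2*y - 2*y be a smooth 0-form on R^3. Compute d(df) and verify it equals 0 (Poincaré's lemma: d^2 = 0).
d(df) = 0

Step 1: df = sum_i (∂f/∂x_i) dx_i = (x*(-3*x + 4*y)) dx + (2*x^2 - 2) dy + (0) dz.
Step 2: Apply d again. Using the 1-form formula, the coefficient of dx ∧ dy in d(df) is ∂^2 f/∂x ∂y - ∂^2 f/∂y ∂x = (4*x) - (4*x) = 0 (equality of mixed partials for smooth f).
Similarly for dx ∧ dz and dy ∧ dz — all coefficients vanish. So d(df) = 0.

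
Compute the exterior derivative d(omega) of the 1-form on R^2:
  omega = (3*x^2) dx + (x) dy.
d(omega) = (1) dx ∧ dy

For a 1-form omega = sum_i f_i dx_i, the exterior derivative is
  d(omega) = sum_{i < j} (∂f_j/∂x_i - ∂f_i/∂x_j) dx_i ∧ dx_j.
  coefficient of dx ∧ dy: ∂f_2/∂x - ∂f_1/∂y = ∂(x)/∂x - ∂(3*x^2)/∂y = 1
Assembling: d(omega) = (1) dx ∧ dy.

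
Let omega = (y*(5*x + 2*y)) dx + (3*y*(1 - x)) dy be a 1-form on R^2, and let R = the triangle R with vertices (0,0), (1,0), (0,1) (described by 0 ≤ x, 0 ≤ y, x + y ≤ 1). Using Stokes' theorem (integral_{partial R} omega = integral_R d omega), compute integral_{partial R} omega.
integral_(partial R) omega = -2

Stokes: integral_partial_R omega = integral_R d omega with d omega = (∂Q/∂x - ∂P/∂y) dx ∧ dy.
  ∂Q/∂x = -3*y
  ∂P/∂y = 5*x + 4*y
  integrand = ∂Q/∂x - ∂P/∂y = -5*x - 7*y.
Integrating over R: integral_0^1 integral_0^{1-x} (-5*x - 7*y) dy dx = -2.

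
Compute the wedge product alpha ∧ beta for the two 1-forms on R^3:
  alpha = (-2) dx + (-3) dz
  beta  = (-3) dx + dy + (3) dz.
alpha ∧ beta = (-2) dx ∧ dy + (-15) dx ∧ dz + (3) dy ∧ dz

Distribute the wedge, using dx_i ∧ dx_j = -dx_j ∧ dx_i and dx_i ∧ dx_i = 0. For each pair (i, j) with i < j, the coefficient of dx_i ∧ dx_j in alpha ∧ beta is (alpha_i * beta_j - alpha_j * beta_i). Collecting: alpha ∧ beta = (-2) dx ∧ dy + (-15) dx ∧ dz + (3) dy ∧ dz.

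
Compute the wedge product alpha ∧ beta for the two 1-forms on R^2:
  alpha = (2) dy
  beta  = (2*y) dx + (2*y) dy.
alpha ∧ beta = (-4*y) dx ∧ dy

Distribute the wedge, using dx_i ∧ dx_j = -dx_j ∧ dx_i and dx_i ∧ dx_i = 0. For each pair (i, j) with i < j, the coefficient of dx_i ∧ dx_j in alpha ∧ beta is (alpha_i * beta_j - alpha_j * beta_i). Collecting: alpha ∧ beta = (-4*y) dx ∧ dy.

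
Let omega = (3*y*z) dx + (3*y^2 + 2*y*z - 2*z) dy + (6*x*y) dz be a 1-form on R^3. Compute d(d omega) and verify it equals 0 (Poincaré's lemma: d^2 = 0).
d(d omega) = 0

Step 1: d omega = sum_{i<j} (∂f_j/∂x_i - ∂f_i/∂x_j) dx_i ∧ dx_j:
  coeff of dx ∧ dy: -3*z
  coeff of dx ∧ dz: 3*y
  coeff of dy ∧ dz: 6*x - 2*y + 2
Step 2: Apply d again to each 2-form coefficient. The only possible 3-form in R^3 is dx ∧ dy ∧ dz, with coefficient
  ∂(coeff of dy∧dz)/∂x - ∂(coeff of dx∧dz)/∂y + ∂(coeff of dx∧dy)/∂z
  = ∂/∂x (6*x - 2*y + 2) - ∂/∂y (3*y) + ∂/∂z (-3*z).
Each of these terms simplifies to sums of mixed partials that cancel in pairs. The result is 0 (by equality of mixed partials for smooth functions — Schwarz / Clairaut).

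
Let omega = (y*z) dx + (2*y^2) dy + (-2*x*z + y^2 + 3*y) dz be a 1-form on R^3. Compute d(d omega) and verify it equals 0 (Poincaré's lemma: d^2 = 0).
d(d omega) = 0

Step 1: d omega = sum_{i<j} (∂f_j/∂x_i - ∂f_i/∂x_j) dx_i ∧ dx_j:
  coeff of dx ∧ dy: -z
  coeff of dx ∧ dz: -y - 2*z
  coeff of dy ∧ dz: 2*y + 3
Step 2: Apply d again to each 2-form coefficient. The only possible 3-form in R^3 is dx ∧ dy ∧ dz, with coefficient
  ∂(coeff of dy∧dz)/∂x - ∂(coeff of dx∧dz)/∂y + ∂(coeff of dx∧dy)/∂z
  = ∂/∂x (2*y + 3) - ∂/∂y (-y - 2*z) + ∂/∂z (-z).
Each of these terms simplifies to sums of mixed partials that cancel in pairs. The result is 0 (by equality of mixed partials for smooth functions — Schwarz / Clairaut).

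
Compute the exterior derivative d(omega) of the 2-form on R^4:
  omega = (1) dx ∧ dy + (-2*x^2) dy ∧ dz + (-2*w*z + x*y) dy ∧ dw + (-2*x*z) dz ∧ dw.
d(omega) = (-4*x) dx ∧ dy ∧ dz + (y) dx ∧ dy ∧ dw + (2*w) dy ∧ dz ∧ dw + (-2*z) dx ∧ dz ∧ dw

For a 2-form omega = sum_{i<j} g_{ij} dx_i ∧ dx_j, the exterior derivative is
  d(omega) = sum_{i<j} d(g_{ij}) ∧ dx_i ∧ dx_j = sum_{i<j, k} (∂g_{ij}/∂x_k) dx_k ∧ dx_i ∧ dx_j.
Expand each term, using dx_k ∧ dx_i ∧ dx_j = sgn(permutation) dx_{(a)} ∧ dx_{(b)} ∧ dx_{(c)} with (a < b < c) sorted:
  d(-2*x^2) includes (∂/∂x)(-2*x^2) dx = (-4*x) dx, which multiplied by dy ∧ dz gives (-4*x) dx ∧ dy ∧ dz
  d(-2*w*z + x*y) includes (∂/∂x)(-2*w*z + x*y) dx = (y) dx, which multiplied by dy ∧ dw gives (y) dx ∧ dy ∧ dw
  d(-2*w*z + x*y) includes (∂/∂z)(-2*w*z + x*y) dz = (-2*w) dz, which multiplied by dy ∧ dw gives (2*w) dy ∧ dz ∧ dw
  d(-2*x*z) includes (∂/∂x)(-2*x*z) dx = (-2*z) dx, which multiplied by dz ∧ dw gives (-2*z) dx ∧ dz ∧ dw
Collecting like 3-forms: d(omega) = (-4*x) dx ∧ dy ∧ dz + (y) dx ∧ dy ∧ dw + (2*w) dy ∧ dz ∧ dw + (-2*z) dx ∧ dz ∧ dw.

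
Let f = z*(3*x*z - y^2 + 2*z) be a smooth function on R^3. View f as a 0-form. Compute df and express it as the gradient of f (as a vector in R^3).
df = (3*z^2) dx + (-2*y*z) dy + (6*x*z - y^2 + 4*z) dz; grad f = (3*z^2, -2*y*z, 6*x*z - y^2 + 4*z)

For a 0-form f, d f = (∂f/∂x) dx + (∂f/∂y) dy + (∂f/∂z) dz. The components of the vector representation are exactly the entries of grad f in Cartesian coordinates:
  ∂f/∂x = 3*z^2
  ∂f/∂y = -2*y*z
  ∂f/∂z = 6*x*z - y^2 + 4*z.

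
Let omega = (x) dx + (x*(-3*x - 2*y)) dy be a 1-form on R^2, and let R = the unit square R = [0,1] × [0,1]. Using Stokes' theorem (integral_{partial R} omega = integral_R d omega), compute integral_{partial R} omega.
integral_(partial R) omega = -4

Stokes: integral_partial_R omega = integral_R d omega with d omega = (∂Q/∂x - ∂P/∂y) dx ∧ dy.
  ∂Q/∂x = -6*x - 2*y
  ∂P/∂y = 0
  integrand = ∂Q/∂x - ∂P/∂y = -6*x - 2*y.
Integrating over R: integral_0^1 integral_0^1 (-6*x - 2*y) dx dy = -4.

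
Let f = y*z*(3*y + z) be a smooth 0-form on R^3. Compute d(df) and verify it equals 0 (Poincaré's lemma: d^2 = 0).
d(df) = 0

Step 1: df = sum_i (∂f/∂x_i) dx_i = (0) dx + (z*(6*y + z)) dy + (y*(3*y + 2*z)) dz.
Step 2: Apply d again. Using the 1-form formula, the coefficient of dx ∧ dy in d(df) is ∂^2 f/∂x ∂y - ∂^2 f/∂y ∂x = (0) - (0) = 0 (equality of mixed partials for smooth f).
Similarly for dx ∧ dz and dy ∧ dz — all coefficients vanish. So d(df) = 0.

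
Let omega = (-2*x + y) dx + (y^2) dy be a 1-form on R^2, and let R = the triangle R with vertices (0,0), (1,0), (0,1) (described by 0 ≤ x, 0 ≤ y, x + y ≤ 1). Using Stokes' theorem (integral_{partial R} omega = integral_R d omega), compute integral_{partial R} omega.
integral_(partial R) omega = -1/2

Stokes: integral_partial_R omega = integral_R d omega with d omega = (∂Q/∂x - ∂P/∂y) dx ∧ dy.
  ∂Q/∂x = 0
  ∂P/∂y = 1
  integrand = ∂Q/∂x - ∂P/∂y = -1.
Integrating over R: integral_0^1 integral_0^{1-x} (-1) dy dx = -1/2.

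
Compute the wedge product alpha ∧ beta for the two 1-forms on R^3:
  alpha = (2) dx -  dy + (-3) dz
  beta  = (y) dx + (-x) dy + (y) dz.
alpha ∧ beta = (-2*x + y) dx ∧ dy + (5*y) dx ∧ dz + (-3*x - y) dy ∧ dz

Distribute the wedge, using dx_i ∧ dx_j = -dx_j ∧ dx_i and dx_i ∧ dx_i = 0. For each pair (i, j) with i < j, the coefficient of dx_i ∧ dx_j in alpha ∧ beta is (alpha_i * beta_j - alpha_j * beta_i). Collecting: alpha ∧ beta = (-2*x + y) dx ∧ dy + (5*y) dx ∧ dz + (-3*x - y) dy ∧ dz.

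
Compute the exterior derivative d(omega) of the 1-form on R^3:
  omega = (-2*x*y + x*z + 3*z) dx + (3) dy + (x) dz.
d(omega) = (2*x) dx ∧ dy + (-x - 2) dx ∧ dz

For a 1-form omega = sum_i f_i dx_i, the exterior derivative is
  d(omega) = sum_{i < j} (∂f_j/∂x_i - ∂f_i/∂x_j) dx_i ∧ dx_j.
  coefficient of dx ∧ dy: ∂f_2/∂x - ∂f_1/∂y = ∂(3)/∂x - ∂(-2*x*y + x*z + 3*z)/∂y = 2*x
  coefficient of dx ∧ dz: ∂f_3/∂x - ∂f_1/∂z = ∂(x)/∂x - ∂(-2*x*y + x*z + 3*z)/∂z = -x - 2
Assembling: d(omega) = (2*x) dx ∧ dy + (-x - 2) dx ∧ dz.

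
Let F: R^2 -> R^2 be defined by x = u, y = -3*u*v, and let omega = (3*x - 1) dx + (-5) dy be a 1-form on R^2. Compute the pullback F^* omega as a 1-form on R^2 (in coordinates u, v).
F^* omega = (3*u + 15*v - 1) du + (15*u) dv

Using F^*(f dg) = (f ∘ F) d(g ∘ F), substitute each coordinate x_i by F_i(u, v) in f_i, and replace dx_i by d F_i = (∂F_i/∂u) du + (∂F_i/∂v) dv.
  For the x component: f_1(F) = 3*u - 1; d F_1 = (1) du + (0) dv
  For the y component: f_2(F) = -5; d F_2 = (-3*v) du + (-3*u) dv
Combining and collecting du, dv coefficients:
  coeff of du: 3*u + 15*v - 1
  coeff of dv: 15*u
F^* omega = (3*u + 15*v - 1) du + (15*u) dv.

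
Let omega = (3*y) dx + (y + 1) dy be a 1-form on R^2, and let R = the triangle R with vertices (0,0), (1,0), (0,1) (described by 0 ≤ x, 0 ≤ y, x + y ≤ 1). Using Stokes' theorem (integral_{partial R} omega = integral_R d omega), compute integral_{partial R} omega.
integral_(partial R) omega = -3/2

Stokes: integral_partial_R omega = integral_R d omega with d omega = (∂Q/∂x - ∂P/∂y) dx ∧ dy.
  ∂Q/∂x = 0
  ∂P/∂y = 3
  integrand = ∂Q/∂x - ∂P/∂y = -3.
Integrating over R: integral_0^1 integral_0^{1-x} (-3) dy dx = -3/2.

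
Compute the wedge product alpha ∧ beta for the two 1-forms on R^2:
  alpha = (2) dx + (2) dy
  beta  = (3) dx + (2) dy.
alpha ∧ beta = (-2) dx ∧ dy

Distribute the wedge, using dx_i ∧ dx_j = -dx_j ∧ dx_i and dx_i ∧ dx_i = 0. For each pair (i, j) with i < j, the coefficient of dx_i ∧ dx_j in alpha ∧ beta is (alpha_i * beta_j - alpha_j * beta_i). Collecting: alpha ∧ beta = (-2) dx ∧ dy.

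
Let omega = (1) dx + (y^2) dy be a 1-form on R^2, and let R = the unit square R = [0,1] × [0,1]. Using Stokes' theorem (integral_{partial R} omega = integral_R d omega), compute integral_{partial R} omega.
integral_(partial R) omega = 0

Stokes: integral_partial_R omega = integral_R d omega with d omega = (∂Q/∂x - ∂P/∂y) dx ∧ dy.
  ∂Q/∂x = 0
  ∂P/∂y = 0
  integrand = ∂Q/∂x - ∂P/∂y = 0.
Integrating over R: integral_0^1 integral_0^1 (0) dx dy = 0.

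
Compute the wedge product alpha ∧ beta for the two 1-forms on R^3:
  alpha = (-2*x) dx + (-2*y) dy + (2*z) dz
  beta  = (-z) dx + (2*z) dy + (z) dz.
alpha ∧ beta = (-2*z*(2*x + y)) dx ∧ dy + (2*z*(-x + z)) dx ∧ dz + (-2*z*(y + 2*z)) dy ∧ dz

Distribute the wedge, using dx_i ∧ dx_j = -dx_j ∧ dx_i and dx_i ∧ dx_i = 0. For each pair (i, j) with i < j, the coefficient of dx_i ∧ dx_j in alpha ∧ beta is (alpha_i * beta_j - alpha_j * beta_i). Collecting: alpha ∧ beta = (-2*z*(2*x + y)) dx ∧ dy + (2*z*(-x + z)) dx ∧ dz + (-2*z*(y + 2*z)) dy ∧ dz.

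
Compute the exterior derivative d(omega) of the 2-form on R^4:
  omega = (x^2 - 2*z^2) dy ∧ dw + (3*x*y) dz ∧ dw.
d(omega) = (2*x) dx ∧ dy ∧ dw + (3*x + 4*z) dy ∧ dz ∧ dw + (3*y) dx ∧ dz ∧ dw

For a 2-form omega = sum_{i<j} g_{ij} dx_i ∧ dx_j, the exterior derivative is
  d(omega) = sum_{i<j} d(g_{ij}) ∧ dx_i ∧ dx_j = sum_{i<j, k} (∂g_{ij}/∂x_k) dx_k ∧ dx_i ∧ dx_j.
Expand each term, using dx_k ∧ dx_i ∧ dx_j = sgn(permutation) dx_{(a)} ∧ dx_{(b)} ∧ dx_{(c)} with (a < b < c) sorted:
  d(x^2 - 2*z^2) includes (∂/∂x)(x^2 - 2*z^2) dx = (2*x) dx, which multiplied by dy ∧ dw gives (2*x) dx ∧ dy ∧ dw
  d(x^2 - 2*z^2) includes (∂/∂z)(x^2 - 2*z^2) dz = (-4*z) dz, which multiplied by dy ∧ dw gives (4*z) dy ∧ dz ∧ dw
  d(3*x*y) includes (∂/∂x)(3*x*y) dx = (3*y) dx, which multiplied by dz ∧ dw gives (3*y) dx ∧ dz ∧ dw
  d(3*x*y) includes (∂/∂y)(3*x*y) dy = (3*x) dy, which multiplied by dz ∧ dw gives (3*x) dy ∧ dz ∧ dw
Collecting like 3-forms: d(omega) = (2*x) dx ∧ dy ∧ dw + (3*x + 4*z) dy ∧ dz ∧ dw + (3*y) dx ∧ dz ∧ dw.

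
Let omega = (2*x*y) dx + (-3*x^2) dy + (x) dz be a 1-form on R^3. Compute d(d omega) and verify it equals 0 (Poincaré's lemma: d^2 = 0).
d(d omega) = 0

Step 1: d omega = sum_{i<j} (∂f_j/∂x_i - ∂f_i/∂x_j) dx_i ∧ dx_j:
  coeff of dx ∧ dy: -8*x
  coeff of dx ∧ dz: 1
  coeff of dy ∧ dz: 0
Step 2: Apply d again to each 2-form coefficient. The only possible 3-form in R^3 is dx ∧ dy ∧ dz, with coefficient
  ∂(coeff of dy∧dz)/∂x - ∂(coeff of dx∧dz)/∂y + ∂(coeff of dx∧dy)/∂z
  = ∂/∂x (0) - ∂/∂y (1) + ∂/∂z (-8*x).
Each of these terms simplifies to sums of mixed partials that cancel in pairs. The result is 0 (by equality of mixed partials for smooth functions — Schwarz / Clairaut).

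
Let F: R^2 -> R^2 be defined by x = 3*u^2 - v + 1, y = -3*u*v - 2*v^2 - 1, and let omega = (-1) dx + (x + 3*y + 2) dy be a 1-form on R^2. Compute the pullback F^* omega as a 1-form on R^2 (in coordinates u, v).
F^* omega = (-9*u^2*v + 27*u*v^2 - 6*u + 18*v^3 + 3*v^2) du + (-9*u^3 + 15*u^2*v + 54*u*v^2 + 3*u*v + 24*v^3 + 4*v^2 + 1) dv

Using F^*(f dg) = (f ∘ F) d(g ∘ F), substitute each coordinate x_i by F_i(u, v) in f_i, and replace dx_i by d F_i = (∂F_i/∂u) du + (∂F_i/∂v) dv.
  For the x component: f_1(F) = -1; d F_1 = (6*u) du + (-1) dv
  For the y component: f_2(F) = 3*u^2 - 9*u*v - 6*v^2 - v; d F_2 = (-3*v) du + (-3*u - 4*v) dv
Combining and collecting du, dv coefficients:
  coeff of du: -9*u^2*v + 27*u*v^2 - 6*u + 18*v^3 + 3*v^2
  coeff of dv: -9*u^3 + 15*u^2*v + 54*u*v^2 + 3*u*v + 24*v^3 + 4*v^2 + 1
F^* omega = (-9*u^2*v + 27*u*v^2 - 6*u + 18*v^3 + 3*v^2) du + (-9*u^3 + 15*u^2*v + 54*u*v^2 + 3*u*v + 24*v^3 + 4*v^2 + 1) dv.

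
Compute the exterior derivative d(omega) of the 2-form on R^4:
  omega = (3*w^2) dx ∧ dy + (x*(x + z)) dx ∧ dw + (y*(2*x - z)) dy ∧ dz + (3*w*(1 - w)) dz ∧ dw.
d(omega) = (6*w) dx ∧ dy ∧ dw + (-x) dx ∧ dz ∧ dw + (2*y) dx ∧ dy ∧ dz

For a 2-form omega = sum_{i<j} g_{ij} dx_i ∧ dx_j, the exterior derivative is
  d(omega) = sum_{i<j} d(g_{ij}) ∧ dx_i ∧ dx_j = sum_{i<j, k} (∂g_{ij}/∂x_k) dx_k ∧ dx_i ∧ dx_j.
Expand each term, using dx_k ∧ dx_i ∧ dx_j = sgn(permutation) dx_{(a)} ∧ dx_{(b)} ∧ dx_{(c)} with (a < b < c) sorted:
  d(3*w^2) includes (∂/∂w)(3*w^2) dw = (6*w) dw, which multiplied by dx ∧ dy gives (6*w) dx ∧ dy ∧ dw
  d(x*(x + z)) includes (∂/∂z)(x*(x + z)) dz = (x) dz, which multiplied by dx ∧ dw gives (-x) dx ∧ dz ∧ dw
  d(y*(2*x - z)) includes (∂/∂x)(y*(2*x - z)) dx = (2*y) dx, which multiplied by dy ∧ dz gives (2*y) dx ∧ dy ∧ dz
Collecting like 3-forms: d(omega) = (6*w) dx ∧ dy ∧ dw + (-x) dx ∧ dz ∧ dw + (2*y) dx ∧ dy ∧ dz.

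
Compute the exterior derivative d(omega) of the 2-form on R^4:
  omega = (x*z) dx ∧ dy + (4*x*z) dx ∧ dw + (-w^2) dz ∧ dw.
d(omega) = (x) dx ∧ dy ∧ dz + (-4*x) dx ∧ dz ∧ dw

For a 2-form omega = sum_{i<j} g_{ij} dx_i ∧ dx_j, the exterior derivative is
  d(omega) = sum_{i<j} d(g_{ij}) ∧ dx_i ∧ dx_j = sum_{i<j, k} (∂g_{ij}/∂x_k) dx_k ∧ dx_i ∧ dx_j.
Expand each term, using dx_k ∧ dx_i ∧ dx_j = sgn(permutation) dx_{(a)} ∧ dx_{(b)} ∧ dx_{(c)} with (a < b < c) sorted:
  d(x*z) includes (∂/∂z)(x*z) dz = (x) dz, which multiplied by dx ∧ dy gives (x) dx ∧ dy ∧ dz
  d(4*x*z) includes (∂/∂z)(4*x*z) dz = (4*x) dz, which multiplied by dx ∧ dw gives (-4*x) dx ∧ dz ∧ dw
Collecting like 3-forms: d(omega) = (x) dx ∧ dy ∧ dz + (-4*x) dx ∧ dz ∧ dw.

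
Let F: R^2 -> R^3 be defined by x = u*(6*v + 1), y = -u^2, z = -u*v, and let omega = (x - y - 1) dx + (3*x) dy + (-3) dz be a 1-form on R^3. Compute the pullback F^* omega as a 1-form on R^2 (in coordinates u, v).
F^* omega = (-30*u^2*v - 5*u^2 + 36*u*v^2 + 12*u*v + u - 3*v - 1) du + (3*u*(2*u^2 + 12*u*v + 2*u - 1)) dv

Using F^*(f dg) = (f ∘ F) d(g ∘ F), substitute each coordinate x_i by F_i(u, v) in f_i, and replace dx_i by d F_i = (∂F_i/∂u) du + (∂F_i/∂v) dv.
  For the x component: f_1(F) = u^2 + 6*u*v + u - 1; d F_1 = (6*v + 1) du + (6*u) dv
  For the y component: f_2(F) = 3*u*(6*v + 1); d F_2 = (-2*u) du + (0) dv
  For the z component: f_3(F) = -3; d F_3 = (-v) du + (-u) dv
Combining and collecting du, dv coefficients:
  coeff of du: -30*u^2*v - 5*u^2 + 36*u*v^2 + 12*u*v + u - 3*v - 1
  coeff of dv: 3*u*(2*u^2 + 12*u*v + 2*u - 1)
F^* omega = (-30*u^2*v - 5*u^2 + 36*u*v^2 + 12*u*v + u - 3*v - 1) du + (3*u*(2*u^2 + 12*u*v + 2*u - 1)) dv.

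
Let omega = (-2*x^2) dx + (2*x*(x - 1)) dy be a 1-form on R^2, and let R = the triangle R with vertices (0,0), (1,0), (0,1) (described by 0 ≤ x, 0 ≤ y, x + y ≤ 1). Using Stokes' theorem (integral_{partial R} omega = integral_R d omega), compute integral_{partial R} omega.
integral_(partial R) omega = -1/3

Stokes: integral_partial_R omega = integral_R d omega with d omega = (∂Q/∂x - ∂P/∂y) dx ∧ dy.
  ∂Q/∂x = 4*x - 2
  ∂P/∂y = 0
  integrand = ∂Q/∂x - ∂P/∂y = 4*x - 2.
Integrating over R: integral_0^1 integral_0^{1-x} (4*x - 2) dy dx = -1/3.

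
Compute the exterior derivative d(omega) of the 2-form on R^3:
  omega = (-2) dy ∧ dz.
d(omega) = 0

For a 2-form omega = sum_{i<j} g_{ij} dx_i ∧ dx_j, the exterior derivative is
  d(omega) = sum_{i<j} d(g_{ij}) ∧ dx_i ∧ dx_j = sum_{i<j, k} (∂g_{ij}/∂x_k) dx_k ∧ dx_i ∧ dx_j.
Expand each term, using dx_k ∧ dx_i ∧ dx_j = sgn(permutation) dx_{(a)} ∧ dx_{(b)} ∧ dx_{(c)} with (a < b < c) sorted:

Collecting like 3-forms: d(omega) = 0.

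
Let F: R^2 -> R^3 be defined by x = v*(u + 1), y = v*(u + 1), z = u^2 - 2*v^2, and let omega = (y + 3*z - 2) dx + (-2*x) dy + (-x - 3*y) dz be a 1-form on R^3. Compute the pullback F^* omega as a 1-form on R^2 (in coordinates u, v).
F^* omega = (v*(-5*u^2 - u*v - 8*u - 6*v^2 - v - 2)) du + (3*u^3 - u^2*v + 3*u^2 + 10*u*v^2 - 2*u*v - 2*u + 10*v^2 - v - 2) dv

Using F^*(f dg) = (f ∘ F) d(g ∘ F), substitute each coordinate x_i by F_i(u, v) in f_i, and replace dx_i by d F_i = (∂F_i/∂u) du + (∂F_i/∂v) dv.
  For the x component: f_1(F) = 3*u^2 + u*v - 6*v^2 + v - 2; d F_1 = (v) du + (u + 1) dv
  For the y component: f_2(F) = 2*v*(-u - 1); d F_2 = (v) du + (u + 1) dv
  For the z component: f_3(F) = 4*v*(-u - 1); d F_3 = (2*u) du + (-4*v) dv
Combining and collecting du, dv coefficients:
  coeff of du: v*(-5*u^2 - u*v - 8*u - 6*v^2 - v - 2)
  coeff of dv: 3*u^3 - u^2*v + 3*u^2 + 10*u*v^2 - 2*u*v - 2*u + 10*v^2 - v - 2
F^* omega = (v*(-5*u^2 - u*v - 8*u - 6*v^2 - v - 2)) du + (3*u^3 - u^2*v + 3*u^2 + 10*u*v^2 - 2*u*v - 2*u + 10*v^2 - v - 2) dv.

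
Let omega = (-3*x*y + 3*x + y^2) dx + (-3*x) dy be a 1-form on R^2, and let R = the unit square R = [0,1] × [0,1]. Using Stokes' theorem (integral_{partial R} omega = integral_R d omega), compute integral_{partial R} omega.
integral_(partial R) omega = -5/2

Stokes: integral_partial_R omega = integral_R d omega with d omega = (∂Q/∂x - ∂P/∂y) dx ∧ dy.
  ∂Q/∂x = -3
  ∂P/∂y = -3*x + 2*y
  integrand = ∂Q/∂x - ∂P/∂y = 3*x - 2*y - 3.
Integrating over R: integral_0^1 integral_0^1 (3*x - 2*y - 3) dx dy = -5/2.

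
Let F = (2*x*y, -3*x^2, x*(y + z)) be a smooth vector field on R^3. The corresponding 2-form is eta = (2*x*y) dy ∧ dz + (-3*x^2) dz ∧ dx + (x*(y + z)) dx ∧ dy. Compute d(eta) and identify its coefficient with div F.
d(eta) = (x + 2*y) dx ∧ dy ∧ dz; div F = x + 2*y

For a 2-form in R^3 of the form above, applying d gives a 3-form with coefficient ∂P/∂x + ∂Q/∂y + ∂R/∂z:
  ∂P/∂x = 2*y
  ∂Q/∂y = 0
  ∂R/∂z = x
Sum = x + 2*y, which is exactly div F.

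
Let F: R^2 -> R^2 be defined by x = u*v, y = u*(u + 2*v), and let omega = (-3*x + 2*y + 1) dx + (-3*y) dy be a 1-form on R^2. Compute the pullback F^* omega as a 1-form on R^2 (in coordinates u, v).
F^* omega = (-6*u^3 - 16*u^2*v - 11*u*v^2 + v) du + (u*(-4*u^2 - 11*u*v + 1)) dv

Using F^*(f dg) = (f ∘ F) d(g ∘ F), substitute each coordinate x_i by F_i(u, v) in f_i, and replace dx_i by d F_i = (∂F_i/∂u) du + (∂F_i/∂v) dv.
  For the x component: f_1(F) = 2*u^2 + u*v + 1; d F_1 = (v) du + (u) dv
  For the y component: f_2(F) = 3*u*(-u - 2*v); d F_2 = (2*u + 2*v) du + (2*u) dv
Combining and collecting du, dv coefficients:
  coeff of du: -6*u^3 - 16*u^2*v - 11*u*v^2 + v
  coeff of dv: u*(-4*u^2 - 11*u*v + 1)
F^* omega = (-6*u^3 - 16*u^2*v - 11*u*v^2 + v) du + (u*(-4*u^2 - 11*u*v + 1)) dv.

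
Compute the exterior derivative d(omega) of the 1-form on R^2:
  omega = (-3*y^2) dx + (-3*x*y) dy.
d(omega) = (3*y) dx ∧ dy

For a 1-form omega = sum_i f_i dx_i, the exterior derivative is
  d(omega) = sum_{i < j} (∂f_j/∂x_i - ∂f_i/∂x_j) dx_i ∧ dx_j.
  coefficient of dx ∧ dy: ∂f_2/∂x - ∂f_1/∂y = ∂(-3*x*y)/∂x - ∂(-3*y^2)/∂y = 3*y
Assembling: d(omega) = (3*y) dx ∧ dy.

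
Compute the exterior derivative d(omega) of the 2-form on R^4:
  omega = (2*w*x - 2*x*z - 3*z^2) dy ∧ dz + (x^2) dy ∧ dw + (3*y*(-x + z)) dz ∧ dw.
d(omega) = (2*w - 2*z) dx ∧ dy ∧ dz + (-x + 3*z) dy ∧ dz ∧ dw + (2*x) dx ∧ dy ∧ dw + (-3*y) dx ∧ dz ∧ dw

For a 2-form omega = sum_{i<j} g_{ij} dx_i ∧ dx_j, the exterior derivative is
  d(omega) = sum_{i<j} d(g_{ij}) ∧ dx_i ∧ dx_j = sum_{i<j, k} (∂g_{ij}/∂x_k) dx_k ∧ dx_i ∧ dx_j.
Expand each term, using dx_k ∧ dx_i ∧ dx_j = sgn(permutation) dx_{(a)} ∧ dx_{(b)} ∧ dx_{(c)} with (a < b < c) sorted:
  d(2*w*x - 2*x*z - 3*z^2) includes (∂/∂x)(2*w*x - 2*x*z - 3*z^2) dx = (2*w - 2*z) dx, which multiplied by dy ∧ dz gives (2*w - 2*z) dx ∧ dy ∧ dz
  d(2*w*x - 2*x*z - 3*z^2) includes (∂/∂w)(2*w*x - 2*x*z - 3*z^2) dw = (2*x) dw, which multiplied by dy ∧ dz gives (2*x) dy ∧ dz ∧ dw
  d(x^2) includes (∂/∂x)(x^2) dx = (2*x) dx, which multiplied by dy ∧ dw gives (2*x) dx ∧ dy ∧ dw
  d(3*y*(-x + z)) includes (∂/∂x)(3*y*(-x + z)) dx = (-3*y) dx, which multiplied by dz ∧ dw gives (-3*y) dx ∧ dz ∧ dw
  d(3*y*(-x + z)) includes (∂/∂y)(3*y*(-x + z)) dy = (-3*x + 3*z) dy, which multiplied by dz ∧ dw gives (-3*x + 3*z) dy ∧ dz ∧ dw
Collecting like 3-forms: d(omega) = (2*w - 2*z) dx ∧ dy ∧ dz + (-x + 3*z) dy ∧ dz ∧ dw + (2*x) dx ∧ dy ∧ dw + (-3*y) dx ∧ dz ∧ dw.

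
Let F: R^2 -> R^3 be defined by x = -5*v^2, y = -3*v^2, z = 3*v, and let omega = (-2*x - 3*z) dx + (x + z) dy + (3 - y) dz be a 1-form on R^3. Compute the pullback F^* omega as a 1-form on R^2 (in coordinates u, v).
F^* omega = (-70*v^3 + 81*v^2 + 9) dv

Using F^*(f dg) = (f ∘ F) d(g ∘ F), substitute each coordinate x_i by F_i(u, v) in f_i, and replace dx_i by d F_i = (∂F_i/∂u) du + (∂F_i/∂v) dv.
  For the x component: f_1(F) = v*(10*v - 9); d F_1 = (0) du + (-10*v) dv
  For the y component: f_2(F) = v*(3 - 5*v); d F_2 = (0) du + (-6*v) dv
  For the z component: f_3(F) = 3*v^2 + 3; d F_3 = (0) du + (3) dv
Combining and collecting du, dv coefficients:
  coeff of du: 0
  coeff of dv: -70*v^3 + 81*v^2 + 9
F^* omega = (-70*v^3 + 81*v^2 + 9) dv.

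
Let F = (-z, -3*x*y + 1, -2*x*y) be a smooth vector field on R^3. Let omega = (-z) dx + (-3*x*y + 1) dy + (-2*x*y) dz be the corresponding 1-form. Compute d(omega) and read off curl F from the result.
d(omega) = (-2*x) dy ∧ dz + (2*y - 1) dz ∧ dx + (-3*y) dx ∧ dy; curl F = (-2*x, 2*y - 1, -3*y)

d omega = sum_{i<j} (∂f_j/∂x_i - ∂f_i/∂x_j) dx_i ∧ dx_j. Under the identification (dy ∧ dz, dz ∧ dx, dx ∧ dy) ↔ (e_x, e_y, e_z), the coefficients are exactly the components of curl F. Compute:
  ∂R/∂y - ∂Q/∂z = (-2*x) - (0) = -2*x
  ∂P/∂z - ∂R/∂x = (-1) - (-2*y) = 2*y - 1
  ∂Q/∂x - ∂P/∂y = (-3*y) - (0) = -3*y.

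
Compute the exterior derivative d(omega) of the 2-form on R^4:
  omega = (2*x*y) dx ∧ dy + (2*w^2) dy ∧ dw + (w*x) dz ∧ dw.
d(omega) = (w) dx ∧ dz ∧ dw

For a 2-form omega = sum_{i<j} g_{ij} dx_i ∧ dx_j, the exterior derivative is
  d(omega) = sum_{i<j} d(g_{ij}) ∧ dx_i ∧ dx_j = sum_{i<j, k} (∂g_{ij}/∂x_k) dx_k ∧ dx_i ∧ dx_j.
Expand each term, using dx_k ∧ dx_i ∧ dx_j = sgn(permutation) dx_{(a)} ∧ dx_{(b)} ∧ dx_{(c)} with (a < b < c) sorted:
  d(w*x) includes (∂/∂x)(w*x) dx = (w) dx, which multiplied by dz ∧ dw gives (w) dx ∧ dz ∧ dw
Collecting like 3-forms: d(omega) = (w) dx ∧ dz ∧ dw.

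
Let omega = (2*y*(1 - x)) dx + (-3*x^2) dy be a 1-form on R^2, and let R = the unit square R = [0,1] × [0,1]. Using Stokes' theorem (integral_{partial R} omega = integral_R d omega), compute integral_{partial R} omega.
integral_(partial R) omega = -4

Stokes: integral_partial_R omega = integral_R d omega with d omega = (∂Q/∂x - ∂P/∂y) dx ∧ dy.
  ∂Q/∂x = -6*x
  ∂P/∂y = 2 - 2*x
  integrand = ∂Q/∂x - ∂P/∂y = -4*x - 2.
Integrating over R: integral_0^1 integral_0^1 (-4*x - 2) dx dy = -4.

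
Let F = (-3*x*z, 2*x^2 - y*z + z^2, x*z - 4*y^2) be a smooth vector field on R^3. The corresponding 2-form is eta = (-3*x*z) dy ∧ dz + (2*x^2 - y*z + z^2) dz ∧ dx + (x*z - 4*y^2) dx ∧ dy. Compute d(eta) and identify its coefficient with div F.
d(eta) = (x - 4*z) dx ∧ dy ∧ dz; div F = x - 4*z

For a 2-form in R^3 of the form above, applying d gives a 3-form with coefficient ∂P/∂x + ∂Q/∂y + ∂R/∂z:
  ∂P/∂x = -3*z
  ∂Q/∂y = -z
  ∂R/∂z = x
Sum = x - 4*z, which is exactly div F.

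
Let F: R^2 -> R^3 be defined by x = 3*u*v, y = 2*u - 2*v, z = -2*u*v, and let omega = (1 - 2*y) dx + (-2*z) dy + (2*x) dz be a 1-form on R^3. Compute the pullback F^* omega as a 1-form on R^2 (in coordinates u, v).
F^* omega = (v*(-12*u*v - 4*u + 12*v + 3)) du + (u*(-12*u*v - 12*u + 4*v + 3)) dv

Using F^*(f dg) = (f ∘ F) d(g ∘ F), substitute each coordinate x_i by F_i(u, v) in f_i, and replace dx_i by d F_i = (∂F_i/∂u) du + (∂F_i/∂v) dv.
  For the x component: f_1(F) = -4*u + 4*v + 1; d F_1 = (3*v) du + (3*u) dv
  For the y component: f_2(F) = 4*u*v; d F_2 = (2) du + (-2) dv
  For the z component: f_3(F) = 6*u*v; d F_3 = (-2*v) du + (-2*u) dv
Combining and collecting du, dv coefficients:
  coeff of du: v*(-12*u*v - 4*u + 12*v + 3)
  coeff of dv: u*(-12*u*v - 12*u + 4*v + 3)
F^* omega = (v*(-12*u*v - 4*u + 12*v + 3)) du + (u*(-12*u*v - 12*u + 4*v + 3)) dv.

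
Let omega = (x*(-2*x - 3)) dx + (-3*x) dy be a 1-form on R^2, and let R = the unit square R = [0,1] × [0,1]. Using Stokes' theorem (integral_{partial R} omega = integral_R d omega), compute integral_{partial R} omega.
integral_(partial R) omega = -3

Stokes: integral_partial_R omega = integral_R d omega with d omega = (∂Q/∂x - ∂P/∂y) dx ∧ dy.
  ∂Q/∂x = -3
  ∂P/∂y = 0
  integrand = ∂Q/∂x - ∂P/∂y = -3.
Integrating over R: integral_0^1 integral_0^1 (-3) dx dy = -3.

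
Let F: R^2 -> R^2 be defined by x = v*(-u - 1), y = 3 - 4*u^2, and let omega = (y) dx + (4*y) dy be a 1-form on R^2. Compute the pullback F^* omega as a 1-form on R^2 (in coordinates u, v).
F^* omega = (128*u^3 + 4*u^2*v - 96*u - 3*v) du + (4*u^3 + 4*u^2 - 3*u - 3) dv

Using F^*(f dg) = (f ∘ F) d(g ∘ F), substitute each coordinate x_i by F_i(u, v) in f_i, and replace dx_i by d F_i = (∂F_i/∂u) du + (∂F_i/∂v) dv.
  For the x component: f_1(F) = 3 - 4*u^2; d F_1 = (-v) du + (-u - 1) dv
  For the y component: f_2(F) = 12 - 16*u^2; d F_2 = (-8*u) du + (0) dv
Combining and collecting du, dv coefficients:
  coeff of du: 128*u^3 + 4*u^2*v - 96*u - 3*v
  coeff of dv: 4*u^3 + 4*u^2 - 3*u - 3
F^* omega = (128*u^3 + 4*u^2*v - 96*u - 3*v) du + (4*u^3 + 4*u^2 - 3*u - 3) dv.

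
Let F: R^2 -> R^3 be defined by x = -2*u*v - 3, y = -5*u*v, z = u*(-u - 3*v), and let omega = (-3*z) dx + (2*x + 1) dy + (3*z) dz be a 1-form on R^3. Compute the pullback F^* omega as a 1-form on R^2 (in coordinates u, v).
F^* omega = (6*u^3 + 21*u^2*v + 29*u*v^2 + 25*v) du + (u*(3*u^2 + 29*u*v + 25)) dv

Using F^*(f dg) = (f ∘ F) d(g ∘ F), substitute each coordinate x_i by F_i(u, v) in f_i, and replace dx_i by d F_i = (∂F_i/∂u) du + (∂F_i/∂v) dv.
  For the x component: f_1(F) = 3*u*(u + 3*v); d F_1 = (-2*v) du + (-2*u) dv
  For the y component: f_2(F) = -4*u*v - 5; d F_2 = (-5*v) du + (-5*u) dv
  For the z component: f_3(F) = 3*u*(-u - 3*v); d F_3 = (-2*u - 3*v) du + (-3*u) dv
Combining and collecting du, dv coefficients:
  coeff of du: 6*u^3 + 21*u^2*v + 29*u*v^2 + 25*v
  coeff of dv: u*(3*u^2 + 29*u*v + 25)
F^* omega = (6*u^3 + 21*u^2*v + 29*u*v^2 + 25*v) du + (u*(3*u^2 + 29*u*v + 25)) dv.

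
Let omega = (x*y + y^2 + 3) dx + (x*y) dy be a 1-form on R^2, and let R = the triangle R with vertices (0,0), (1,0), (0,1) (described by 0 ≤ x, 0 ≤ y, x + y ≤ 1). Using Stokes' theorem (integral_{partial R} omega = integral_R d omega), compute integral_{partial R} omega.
integral_(partial R) omega = -1/3

Stokes: integral_partial_R omega = integral_R d omega with d omega = (∂Q/∂x - ∂P/∂y) dx ∧ dy.
  ∂Q/∂x = y
  ∂P/∂y = x + 2*y
  integrand = ∂Q/∂x - ∂P/∂y = -x - y.
Integrating over R: integral_0^1 integral_0^{1-x} (-x - y) dy dx = -1/3.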